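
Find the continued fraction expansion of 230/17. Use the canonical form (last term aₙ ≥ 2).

[13; 1, 1, 8]

230 = 13×17 + 9
17 = 1×9 + 8
9 = 1×8 + 1
8 = 8×1 + 0  (stop)
So 230/17 = [13; 1, 1, 8].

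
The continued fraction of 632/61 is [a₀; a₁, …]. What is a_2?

632 = 10·61 + 22   →  a_0 = 10
61 = 2·22 + 17   →  a_1 = 2
22 = 1·17 + 5   →  a_2 = 1

1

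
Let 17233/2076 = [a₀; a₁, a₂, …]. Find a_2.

3

17233 = 8·2076 + 625   →  a_0 = 8
2076 = 3·625 + 201   →  a_1 = 3
625 = 3·201 + 22   →  a_2 = 3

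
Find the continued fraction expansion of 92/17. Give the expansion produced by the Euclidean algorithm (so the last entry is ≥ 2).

92 = 5×17 + 7
17 = 2×7 + 3
7 = 2×3 + 1
3 = 3×1 + 0  (stop)
So 92/17 = [5; 2, 2, 3].

[5; 2, 2, 3]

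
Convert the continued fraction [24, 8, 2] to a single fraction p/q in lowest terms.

410/17

Using pₖ = aₖpₖ₋₁ + pₖ₋₂ and qₖ = aₖqₖ₋₁ + qₖ₋₂:
  k=0: a=24, p=24, q=1
  k=1: a=8, p=193, q=8
  k=2: a=2, p=410, q=17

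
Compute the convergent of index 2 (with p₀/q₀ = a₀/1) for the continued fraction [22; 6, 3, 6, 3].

421/19

Using pₖ = aₖpₖ₋₁ + pₖ₋₂, qₖ = aₖqₖ₋₁ + qₖ₋₂ (with p₋₁=1, p₋₂=0, q₋₁=0, q₋₂=1):
  k=0: a=22, p=22, q=1
  k=1: a=6, p=133, q=6
  k=2: a=3, p=421, q=19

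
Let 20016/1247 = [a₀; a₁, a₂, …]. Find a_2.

2

20016 = 16·1247 + 64   →  a_0 = 16
1247 = 19·64 + 31   →  a_1 = 19
64 = 2·31 + 2   →  a_2 = 2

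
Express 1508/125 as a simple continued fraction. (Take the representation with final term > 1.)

[12; 15, 1, 1, 1, 2]

1508 = 12*125 + 8
125 = 15*8 + 5
8 = 1*5 + 3
5 = 1*3 + 2
3 = 1*2 + 1
2 = 2*1 + 0  (stop)
So 1508/125 = [12; 15, 1, 1, 1, 2].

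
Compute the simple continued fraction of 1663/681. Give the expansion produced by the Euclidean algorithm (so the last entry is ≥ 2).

1663 = 2×681 + 301
681 = 2×301 + 79
301 = 3×79 + 64
79 = 1×64 + 15
64 = 4×15 + 4
15 = 3×4 + 3
4 = 1×3 + 1
3 = 3×1 + 0  (stop)
So 1663/681 = [2; 2, 3, 1, 4, 3, 1, 3].

[2; 2, 3, 1, 4, 3, 1, 3]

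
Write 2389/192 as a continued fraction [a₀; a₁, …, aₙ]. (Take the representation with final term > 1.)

2389 = 12·192 + 85
192 = 2·85 + 22
85 = 3·22 + 19
22 = 1·19 + 3
19 = 6·3 + 1
3 = 3·1 + 0  (stop)
So 2389/192 = [12; 2, 3, 1, 6, 3].

[12; 2, 3, 1, 6, 3]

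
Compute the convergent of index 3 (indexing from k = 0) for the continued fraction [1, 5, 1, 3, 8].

Using pₖ = aₖpₖ₋₁ + pₖ₋₂, qₖ = aₖqₖ₋₁ + qₖ₋₂ (with p₋₁=1, p₋₂=0, q₋₁=0, q₋₂=1):
  k=0: a=1, p=1, q=1
  k=1: a=5, p=6, q=5
  k=2: a=1, p=7, q=6
  k=3: a=3, p=27, q=23

27/23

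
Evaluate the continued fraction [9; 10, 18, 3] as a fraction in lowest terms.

Using pₖ = aₖpₖ₋₁ + pₖ₋₂ and qₖ = aₖqₖ₋₁ + qₖ₋₂:
  k=0: a=9, p=9, q=1
  k=1: a=10, p=91, q=10
  k=2: a=18, p=1647, q=181
  k=3: a=3, p=5032, q=553

5032/553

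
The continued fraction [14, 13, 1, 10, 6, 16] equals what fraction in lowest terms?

211993/15065

Fold from the inside: start with 16/1.
  6 + 1/16 = 97/16
  10 + 16/97 = 986/97
  1 + 97/986 = 1083/986
  13 + 986/1083 = 15065/1083
  14 + 1083/15065 = 211993/15065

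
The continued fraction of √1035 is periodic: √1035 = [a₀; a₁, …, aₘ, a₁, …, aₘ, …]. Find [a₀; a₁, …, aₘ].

[32; 5, 1, 5, 64]

a₀ = ⌊√1035⌋ = 32.
With m₀=0, d₀=1 and mₖ₊₁ = dₖaₖ − mₖ, dₖ₊₁ = (n − mₖ₊₁²)/dₖ, aₖ₊₁ = ⌊(a₀+mₖ₊₁)/dₖ₊₁⌋:
  k=1: m=32, d=11, a=5
  k=2: m=23, d=46, a=1
  k=3: m=23, d=11, a=5
  k=4: m=32, d=1, a=64
d=1 and a=2a₀=64 at k=4, so the next step gives (m, d) = (32, 11) again — its k=1 value — and the period has length 4.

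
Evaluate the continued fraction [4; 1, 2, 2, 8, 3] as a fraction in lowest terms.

867/184

Using pₖ = aₖpₖ₋₁ + pₖ₋₂ and qₖ = aₖqₖ₋₁ + qₖ₋₂:
  k=0: a=4, p=4, q=1
  k=1: a=1, p=5, q=1
  k=2: a=2, p=14, q=3
  k=3: a=2, p=33, q=7
  k=4: a=8, p=278, q=59
  k=5: a=3, p=867, q=184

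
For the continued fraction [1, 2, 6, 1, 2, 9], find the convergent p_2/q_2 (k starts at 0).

19/13

Using pₖ = aₖpₖ₋₁ + pₖ₋₂, qₖ = aₖqₖ₋₁ + qₖ₋₂ (with p₋₁=1, p₋₂=0, q₋₁=0, q₋₂=1):
  k=0: a=1, p=1, q=1
  k=1: a=2, p=3, q=2
  k=2: a=6, p=19, q=13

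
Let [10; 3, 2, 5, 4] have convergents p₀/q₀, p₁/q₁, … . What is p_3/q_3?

Using pₖ = aₖpₖ₋₁ + pₖ₋₂, qₖ = aₖqₖ₋₁ + qₖ₋₂ (with p₋₁=1, p₋₂=0, q₋₁=0, q₋₂=1):
  k=0: a=10, p=10, q=1
  k=1: a=3, p=31, q=3
  k=2: a=2, p=72, q=7
  k=3: a=5, p=391, q=38

391/38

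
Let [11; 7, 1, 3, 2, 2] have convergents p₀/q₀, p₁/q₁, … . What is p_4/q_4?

779/70

Using pₖ = aₖpₖ₋₁ + pₖ₋₂, qₖ = aₖqₖ₋₁ + qₖ₋₂ (with p₋₁=1, p₋₂=0, q₋₁=0, q₋₂=1):
  k=0: a=11, p=11, q=1
  k=1: a=7, p=78, q=7
  k=2: a=1, p=89, q=8
  k=3: a=3, p=345, q=31
  k=4: a=2, p=779, q=70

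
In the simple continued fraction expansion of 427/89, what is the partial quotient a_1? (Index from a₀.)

1

427 = 4·89 + 71   →  a_0 = 4
89 = 1·71 + 18   →  a_1 = 1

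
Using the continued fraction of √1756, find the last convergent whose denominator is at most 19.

419/10

√1756 = [41; 1, 9, 2, 20, 2, 9, 1, 82, …] (period length 8).
Convergents:
  p_0/q_0 = 41/1
  p_1/q_1 = 42/1
  p_2/q_2 = 419/10
  p_3/q_3 = 880/21
q_2 = 10 ≤ 19 < 21 = q_3, so the answer is 419/10.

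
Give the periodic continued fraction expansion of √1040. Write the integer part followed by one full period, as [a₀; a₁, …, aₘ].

a₀ = ⌊√1040⌋ = 32.

[32; 4, 64]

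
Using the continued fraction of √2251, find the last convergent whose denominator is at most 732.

√2251 = [47; 2, 4, 47, 4, 2, 94, …] (period length 6).
Convergents:
  p_0/q_0 = 47/1
  p_1/q_1 = 95/2
  p_2/q_2 = 427/9
  p_3/q_3 = 20164/425
  p_4/q_4 = 81083/1709
q_3 = 425 ≤ 732 < 1709 = q_4, so the answer is 20164/425.

20164/425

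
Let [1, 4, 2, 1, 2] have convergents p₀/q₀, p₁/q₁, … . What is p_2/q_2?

Using pₖ = aₖpₖ₋₁ + pₖ₋₂, qₖ = aₖqₖ₋₁ + qₖ₋₂ (with p₋₁=1, p₋₂=0, q₋₁=0, q₋₂=1):
  k=0: a=1, p=1, q=1
  k=1: a=4, p=5, q=4
  k=2: a=2, p=11, q=9

11/9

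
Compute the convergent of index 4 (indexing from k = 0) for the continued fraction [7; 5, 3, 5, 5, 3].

Using pₖ = aₖpₖ₋₁ + pₖ₋₂, qₖ = aₖqₖ₋₁ + qₖ₋₂ (with p₋₁=1, p₋₂=0, q₋₁=0, q₋₂=1):
  k=0: a=7, p=7, q=1
  k=1: a=5, p=36, q=5
  k=2: a=3, p=115, q=16
  k=3: a=5, p=611, q=85
  k=4: a=5, p=3170, q=441

3170/441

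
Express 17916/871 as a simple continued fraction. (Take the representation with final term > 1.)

17916 = 20·871 + 496
871 = 1·496 + 375
496 = 1·375 + 121
375 = 3·121 + 12
121 = 10·12 + 1
12 = 12·1 + 0  (stop)
So 17916/871 = [20; 1, 1, 3, 10, 12].

[20; 1, 1, 3, 10, 12]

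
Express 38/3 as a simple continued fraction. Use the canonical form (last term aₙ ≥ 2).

[12; 1, 2]

38 = 12*3 + 2
3 = 1*2 + 1
2 = 2*1 + 0  (stop)
So 38/3 = [12; 1, 2].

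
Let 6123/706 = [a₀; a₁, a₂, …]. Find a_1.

1

6123 = 8·706 + 475   →  a_0 = 8
706 = 1·475 + 231   →  a_1 = 1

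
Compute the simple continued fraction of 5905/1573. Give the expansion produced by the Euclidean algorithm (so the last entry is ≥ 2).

5905 = 3×1573 + 1186
1573 = 1×1186 + 387
1186 = 3×387 + 25
387 = 15×25 + 12
25 = 2×12 + 1
12 = 12×1 + 0  (stop)
So 5905/1573 = [3; 1, 3, 15, 2, 12].

[3; 1, 3, 15, 2, 12]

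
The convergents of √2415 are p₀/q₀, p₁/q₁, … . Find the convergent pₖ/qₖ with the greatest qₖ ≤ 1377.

√2415 = [49; 7, 98, …] (period length 2).
Convergents:
  p_0/q_0 = 49/1
  p_1/q_1 = 344/7
  p_2/q_2 = 33761/687
  p_3/q_3 = 236671/4816
q_2 = 687 ≤ 1377 < 4816 = q_3, so the answer is 33761/687.

33761/687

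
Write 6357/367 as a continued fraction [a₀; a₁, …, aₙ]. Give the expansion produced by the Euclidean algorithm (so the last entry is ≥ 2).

6357 = 17*367 + 118
367 = 3*118 + 13
118 = 9*13 + 1
13 = 13*1 + 0  (stop)
So 6357/367 = [17; 3, 9, 13].

[17; 3, 9, 13]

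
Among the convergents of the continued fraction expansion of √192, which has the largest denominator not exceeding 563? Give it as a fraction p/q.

2702/195

√192 = [13; 1, 5, 1, 26, …] (period length 4).
Convergents:
  p_0/q_0 = 13/1
  p_1/q_1 = 14/1
  p_2/q_2 = 83/6
  p_3/q_3 = 97/7
  p_4/q_4 = 2605/188
  p_5/q_5 = 2702/195
  p_6/q_6 = 16115/1163
q_5 = 195 ≤ 563 < 1163 = q_6, so the answer is 2702/195.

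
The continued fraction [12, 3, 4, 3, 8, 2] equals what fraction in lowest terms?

Fold from the inside: start with 2/1.
  8 + 1/2 = 17/2
  3 + 2/17 = 53/17
  4 + 17/53 = 229/53
  3 + 53/229 = 740/229
  12 + 229/740 = 9109/740

9109/740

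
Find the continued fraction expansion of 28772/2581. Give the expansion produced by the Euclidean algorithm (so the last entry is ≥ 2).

[11; 6, 1, 3, 2, 3, 12]

28772 = 11×2581 + 381
2581 = 6×381 + 295
381 = 1×295 + 86
295 = 3×86 + 37
86 = 2×37 + 12
37 = 3×12 + 1
12 = 12×1 + 0  (stop)
So 28772/2581 = [11; 6, 1, 3, 2, 3, 12].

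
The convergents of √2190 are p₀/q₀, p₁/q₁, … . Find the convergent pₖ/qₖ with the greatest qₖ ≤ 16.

√2190 = [46; 1, 3, 1, 14, 1, 3, 1, 92, …] (period length 8).
Convergents:
  p_0/q_0 = 46/1
  p_1/q_1 = 47/1
  p_2/q_2 = 187/4
  p_3/q_3 = 234/5
  p_4/q_4 = 3463/74
q_3 = 5 ≤ 16 < 74 = q_4, so the answer is 234/5.

234/5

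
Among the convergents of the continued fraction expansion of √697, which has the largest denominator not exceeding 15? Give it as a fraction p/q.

√697 = [26; 2, 2, 52, …] (period length 3).
Convergents:
  p_0/q_0 = 26/1
  p_1/q_1 = 53/2
  p_2/q_2 = 132/5
  p_3/q_3 = 6917/262
q_2 = 5 ≤ 15 < 262 = q_3, so the answer is 132/5.

132/5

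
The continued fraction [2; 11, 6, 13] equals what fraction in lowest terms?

1843/882

Using pₖ = aₖpₖ₋₁ + pₖ₋₂ and qₖ = aₖqₖ₋₁ + qₖ₋₂:
  k=0: a=2, p=2, q=1
  k=1: a=11, p=23, q=11
  k=2: a=6, p=140, q=67
  k=3: a=13, p=1843, q=882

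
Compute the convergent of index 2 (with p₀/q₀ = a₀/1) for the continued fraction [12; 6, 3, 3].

231/19

Using pₖ = aₖpₖ₋₁ + pₖ₋₂, qₖ = aₖqₖ₋₁ + qₖ₋₂ (with p₋₁=1, p₋₂=0, q₋₁=0, q₋₂=1):
  k=0: a=12, p=12, q=1
  k=1: a=6, p=73, q=6
  k=2: a=3, p=231, q=19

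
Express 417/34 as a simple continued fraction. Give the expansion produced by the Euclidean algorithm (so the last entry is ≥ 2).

417 = 12×34 + 9
34 = 3×9 + 7
9 = 1×7 + 2
7 = 3×2 + 1
2 = 2×1 + 0  (stop)
So 417/34 = [12; 3, 1, 3, 2].

[12; 3, 1, 3, 2]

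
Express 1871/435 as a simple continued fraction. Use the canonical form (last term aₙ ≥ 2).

1871 = 4×435 + 131
435 = 3×131 + 42
131 = 3×42 + 5
42 = 8×5 + 2
5 = 2×2 + 1
2 = 2×1 + 0  (stop)
So 1871/435 = [4; 3, 3, 8, 2, 2].

[4; 3, 3, 8, 2, 2]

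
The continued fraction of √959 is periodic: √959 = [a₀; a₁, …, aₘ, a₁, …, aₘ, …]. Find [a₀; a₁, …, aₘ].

[30; 1, 29, 1, 60]

a₀ = ⌊√959⌋ = 30.
With m₀=0, d₀=1 and mₖ₊₁ = dₖaₖ − mₖ, dₖ₊₁ = (n − mₖ₊₁²)/dₖ, aₖ₊₁ = ⌊(a₀+mₖ₊₁)/dₖ₊₁⌋:
  k=1: m=30, d=59, a=1
  k=2: m=29, d=2, a=29
  k=3: m=29, d=59, a=1
  k=4: m=30, d=1, a=60
d=1 and a=2a₀=60 at k=4, so the next step gives (m, d) = (30, 59) again — its k=1 value — and the period has length 4.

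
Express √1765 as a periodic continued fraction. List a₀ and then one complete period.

[42; 84]

a₀ = ⌊√1765⌋ = 42.
With m₀=0, d₀=1 and mₖ₊₁ = dₖaₖ − mₖ, dₖ₊₁ = (n − mₖ₊₁²)/dₖ, aₖ₊₁ = ⌊(a₀+mₖ₊₁)/dₖ₊₁⌋:
  k=1: m=42, d=1, a=84
d=1 and a=2a₀=84 at k=1, so the next step gives (m, d) = (42, 1) again — its k=1 value — and the period has length 1.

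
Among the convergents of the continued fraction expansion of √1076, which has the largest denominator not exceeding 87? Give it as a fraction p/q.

√1076 = [32; 1, 4, 16, 4, 1, 64, …] (period length 6).
Convergents:
  p_0/q_0 = 32/1
  p_1/q_1 = 33/1
  p_2/q_2 = 164/5
  p_3/q_3 = 2657/81
  p_4/q_4 = 10792/329
q_3 = 81 ≤ 87 < 329 = q_4, so the answer is 2657/81.

2657/81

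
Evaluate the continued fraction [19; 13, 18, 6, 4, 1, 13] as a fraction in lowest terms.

Fold from the inside: start with 13/1.
  1 + 1/13 = 14/13
  4 + 13/14 = 69/14
  6 + 14/69 = 428/69
  18 + 69/428 = 7773/428
  13 + 428/7773 = 101477/7773
  19 + 7773/101477 = 1935836/101477

1935836/101477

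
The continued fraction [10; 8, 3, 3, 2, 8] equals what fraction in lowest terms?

16304/1611

Fold from the inside: start with 8/1.
  2 + 1/8 = 17/8
  3 + 8/17 = 59/17
  3 + 17/59 = 194/59
  8 + 59/194 = 1611/194
  10 + 194/1611 = 16304/1611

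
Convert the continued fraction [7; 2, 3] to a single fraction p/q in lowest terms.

52/7

Using pₖ = aₖpₖ₋₁ + pₖ₋₂ and qₖ = aₖqₖ₋₁ + qₖ₋₂:
  k=0: a=7, p=7, q=1
  k=1: a=2, p=15, q=2
  k=2: a=3, p=52, q=7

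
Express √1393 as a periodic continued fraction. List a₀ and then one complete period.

[37; 3, 10, 3, 74]

a₀ = ⌊√1393⌋ = 37.
With m₀=0, d₀=1 and mₖ₊₁ = dₖaₖ − mₖ, dₖ₊₁ = (n − mₖ₊₁²)/dₖ, aₖ₊₁ = ⌊(a₀+mₖ₊₁)/dₖ₊₁⌋:
  k=1: m=37, d=24, a=3
  k=2: m=35, d=7, a=10
  k=3: m=35, d=24, a=3
  k=4: m=37, d=1, a=74
d=1 and a=2a₀=74 at k=4, so the next step gives (m, d) = (37, 24) again — its k=1 value — and the period has length 4.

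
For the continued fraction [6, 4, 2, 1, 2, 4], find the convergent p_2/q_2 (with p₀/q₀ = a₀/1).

56/9

Using pₖ = aₖpₖ₋₁ + pₖ₋₂, qₖ = aₖqₖ₋₁ + qₖ₋₂ (with p₋₁=1, p₋₂=0, q₋₁=0, q₋₂=1):
  k=0: a=6, p=6, q=1
  k=1: a=4, p=25, q=4
  k=2: a=2, p=56, q=9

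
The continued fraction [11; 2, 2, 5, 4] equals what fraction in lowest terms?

1289/113

Fold from the inside: start with 4/1.
  5 + 1/4 = 21/4
  2 + 4/21 = 46/21
  2 + 21/46 = 113/46
  11 + 46/113 = 1289/113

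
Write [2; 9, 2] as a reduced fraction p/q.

Using pₖ = aₖpₖ₋₁ + pₖ₋₂ and qₖ = aₖqₖ₋₁ + qₖ₋₂:
  k=0: a=2, p=2, q=1
  k=1: a=9, p=19, q=9
  k=2: a=2, p=40, q=19

40/19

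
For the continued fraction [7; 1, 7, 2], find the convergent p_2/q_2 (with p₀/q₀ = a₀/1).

63/8

Using pₖ = aₖpₖ₋₁ + pₖ₋₂, qₖ = aₖqₖ₋₁ + qₖ₋₂ (with p₋₁=1, p₋₂=0, q₋₁=0, q₋₂=1):
  k=0: a=7, p=7, q=1
  k=1: a=1, p=8, q=1
  k=2: a=7, p=63, q=8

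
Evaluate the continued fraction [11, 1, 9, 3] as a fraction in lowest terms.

Fold from the inside: start with 3/1.
  9 + 1/3 = 28/3
  1 + 3/28 = 31/28
  11 + 28/31 = 369/31

369/31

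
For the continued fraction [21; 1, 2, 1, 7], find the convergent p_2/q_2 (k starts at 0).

Using pₖ = aₖpₖ₋₁ + pₖ₋₂, qₖ = aₖqₖ₋₁ + qₖ₋₂ (with p₋₁=1, p₋₂=0, q₋₁=0, q₋₂=1):
  k=0: a=21, p=21, q=1
  k=1: a=1, p=22, q=1
  k=2: a=2, p=65, q=3

65/3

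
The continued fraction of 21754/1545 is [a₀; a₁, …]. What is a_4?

21754 = 14·1545 + 124   →  a_0 = 14
1545 = 12·124 + 57   →  a_1 = 12
124 = 2·57 + 10   →  a_2 = 2
57 = 5·10 + 7   →  a_3 = 5
10 = 1·7 + 3   →  a_4 = 1

1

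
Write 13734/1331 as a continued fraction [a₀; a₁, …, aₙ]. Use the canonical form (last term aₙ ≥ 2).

13734 = 10·1331 + 424
1331 = 3·424 + 59
424 = 7·59 + 11
59 = 5·11 + 4
11 = 2·4 + 3
4 = 1·3 + 1
3 = 3·1 + 0  (stop)
So 13734/1331 = [10; 3, 7, 5, 2, 1, 3].

[10; 3, 7, 5, 2, 1, 3]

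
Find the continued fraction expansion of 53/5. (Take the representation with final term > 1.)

[10; 1, 1, 2]

53 = 10×5 + 3
5 = 1×3 + 2
3 = 1×2 + 1
2 = 2×1 + 0  (stop)
So 53/5 = [10; 1, 1, 2].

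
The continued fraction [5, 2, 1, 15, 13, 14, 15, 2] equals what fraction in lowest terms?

1437425/269161

Fold from the inside: start with 2/1.
  15 + 1/2 = 31/2
  14 + 2/31 = 436/31
  13 + 31/436 = 5699/436
  15 + 436/5699 = 85921/5699
  1 + 5699/85921 = 91620/85921
  2 + 85921/91620 = 269161/91620
  5 + 91620/269161 = 1437425/269161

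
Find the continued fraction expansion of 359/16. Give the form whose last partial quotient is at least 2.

359 = 22*16 + 7
16 = 2*7 + 2
7 = 3*2 + 1
2 = 2*1 + 0  (stop)
So 359/16 = [22; 2, 3, 2].

[22; 2, 3, 2]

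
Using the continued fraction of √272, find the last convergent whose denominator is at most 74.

1072/65

√272 = [16; 2, 32, …] (period length 2).
Convergents:
  p_0/q_0 = 16/1
  p_1/q_1 = 33/2
  p_2/q_2 = 1072/65
  p_3/q_3 = 2177/132
q_2 = 65 ≤ 74 < 132 = q_3, so the answer is 1072/65.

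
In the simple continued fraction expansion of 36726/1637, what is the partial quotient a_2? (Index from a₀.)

3

36726 = 22·1637 + 712   →  a_0 = 22
1637 = 2·712 + 213   →  a_1 = 2
712 = 3·213 + 73   →  a_2 = 3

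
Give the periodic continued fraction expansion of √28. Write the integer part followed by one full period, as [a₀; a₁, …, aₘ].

[5; 3, 2, 3, 10]

a₀ = ⌊√28⌋ = 5.
With m₀=0, d₀=1 and mₖ₊₁ = dₖaₖ − mₖ, dₖ₊₁ = (n − mₖ₊₁²)/dₖ, aₖ₊₁ = ⌊(a₀+mₖ₊₁)/dₖ₊₁⌋:
  k=1: m=5, d=3, a=3
  k=2: m=4, d=4, a=2
  k=3: m=4, d=3, a=3
  k=4: m=5, d=1, a=10
d=1 and a=2a₀=10 at k=4, so the next step gives (m, d) = (5, 3) again — its k=1 value — and the period has length 4.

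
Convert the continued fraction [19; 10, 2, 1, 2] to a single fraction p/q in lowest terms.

1585/83

Using pₖ = aₖpₖ₋₁ + pₖ₋₂ and qₖ = aₖqₖ₋₁ + qₖ₋₂:
  k=0: a=19, p=19, q=1
  k=1: a=10, p=191, q=10
  k=2: a=2, p=401, q=21
  k=3: a=1, p=592, q=31
  k=4: a=2, p=1585, q=83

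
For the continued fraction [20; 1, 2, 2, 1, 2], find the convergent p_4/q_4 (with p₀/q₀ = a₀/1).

Using pₖ = aₖpₖ₋₁ + pₖ₋₂, qₖ = aₖqₖ₋₁ + qₖ₋₂ (with p₋₁=1, p₋₂=0, q₋₁=0, q₋₂=1):
  k=0: a=20, p=20, q=1
  k=1: a=1, p=21, q=1
  k=2: a=2, p=62, q=3
  k=3: a=2, p=145, q=7
  k=4: a=1, p=207, q=10

207/10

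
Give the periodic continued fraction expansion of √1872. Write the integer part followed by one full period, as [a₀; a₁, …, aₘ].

[43; 3, 1, 3, 86]

a₀ = ⌊√1872⌋ = 43.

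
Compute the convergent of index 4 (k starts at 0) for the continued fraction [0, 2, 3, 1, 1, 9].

Using pₖ = aₖpₖ₋₁ + pₖ₋₂, qₖ = aₖqₖ₋₁ + qₖ₋₂ (with p₋₁=1, p₋₂=0, q₋₁=0, q₋₂=1):
  k=0: a=0, p=0, q=1
  k=1: a=2, p=1, q=2
  k=2: a=3, p=3, q=7
  k=3: a=1, p=4, q=9
  k=4: a=1, p=7, q=16

7/16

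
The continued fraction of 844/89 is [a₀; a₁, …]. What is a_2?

14

844 = 9·89 + 43   →  a_0 = 9
89 = 2·43 + 3   →  a_1 = 2
43 = 14·3 + 1   →  a_2 = 14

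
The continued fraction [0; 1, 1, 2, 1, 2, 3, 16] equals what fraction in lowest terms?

Using pₖ = aₖpₖ₋₁ + pₖ₋₂ and qₖ = aₖqₖ₋₁ + qₖ₋₂:
  k=0: a=0, p=0, q=1
  k=1: a=1, p=1, q=1
  k=2: a=1, p=1, q=2
  k=3: a=2, p=3, q=5
  k=4: a=1, p=4, q=7
  k=5: a=2, p=11, q=19
  k=6: a=3, p=37, q=64
  k=7: a=16, p=603, q=1043

603/1043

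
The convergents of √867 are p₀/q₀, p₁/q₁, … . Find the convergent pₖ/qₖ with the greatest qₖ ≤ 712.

√867 = [29; 2, 4, 29, 4, 2, 58, …] (period length 6).
Convergents:
  p_0/q_0 = 29/1
  p_1/q_1 = 59/2
  p_2/q_2 = 265/9
  p_3/q_3 = 7744/263
  p_4/q_4 = 31241/1061
q_3 = 263 ≤ 712 < 1061 = q_4, so the answer is 7744/263.

7744/263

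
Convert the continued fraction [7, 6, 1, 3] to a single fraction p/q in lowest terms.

Using pₖ = aₖpₖ₋₁ + pₖ₋₂ and qₖ = aₖqₖ₋₁ + qₖ₋₂:
  k=0: a=7, p=7, q=1
  k=1: a=6, p=43, q=6
  k=2: a=1, p=50, q=7
  k=3: a=3, p=193, q=27

193/27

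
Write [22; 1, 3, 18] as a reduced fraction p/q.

1661/73

Fold from the inside: start with 18/1.
  3 + 1/18 = 55/18
  1 + 18/55 = 73/55
  22 + 55/73 = 1661/73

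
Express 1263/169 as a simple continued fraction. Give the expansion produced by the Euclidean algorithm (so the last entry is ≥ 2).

1263 = 7×169 + 80
169 = 2×80 + 9
80 = 8×9 + 8
9 = 1×8 + 1
8 = 8×1 + 0  (stop)
So 1263/169 = [7; 2, 8, 1, 8].

[7; 2, 8, 1, 8]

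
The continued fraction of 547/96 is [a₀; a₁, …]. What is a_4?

547 = 5·96 + 67   →  a_0 = 5
96 = 1·67 + 29   →  a_1 = 1
67 = 2·29 + 9   →  a_2 = 2
29 = 3·9 + 2   →  a_3 = 3
9 = 4·2 + 1   →  a_4 = 4

4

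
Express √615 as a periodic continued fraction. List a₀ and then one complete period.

[24; 1, 3, 1, 48]

a₀ = ⌊√615⌋ = 24.
With m₀=0, d₀=1 and mₖ₊₁ = dₖaₖ − mₖ, dₖ₊₁ = (n − mₖ₊₁²)/dₖ, aₖ₊₁ = ⌊(a₀+mₖ₊₁)/dₖ₊₁⌋:
  k=1: m=24, d=39, a=1
  k=2: m=15, d=10, a=3
  k=3: m=15, d=39, a=1
  k=4: m=24, d=1, a=48
d=1 and a=2a₀=48 at k=4, so the next step gives (m, d) = (24, 39) again — its k=1 value — and the period has length 4.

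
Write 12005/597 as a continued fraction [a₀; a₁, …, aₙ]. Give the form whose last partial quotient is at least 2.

12005 = 20×597 + 65
597 = 9×65 + 12
65 = 5×12 + 5
12 = 2×5 + 2
5 = 2×2 + 1
2 = 2×1 + 0  (stop)
So 12005/597 = [20; 9, 5, 2, 2, 2].

[20; 9, 5, 2, 2, 2]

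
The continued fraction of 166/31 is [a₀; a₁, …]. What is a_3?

166 = 5·31 + 11   →  a_0 = 5
31 = 2·11 + 9   →  a_1 = 2
11 = 1·9 + 2   →  a_2 = 1
9 = 4·2 + 1   →  a_3 = 4

4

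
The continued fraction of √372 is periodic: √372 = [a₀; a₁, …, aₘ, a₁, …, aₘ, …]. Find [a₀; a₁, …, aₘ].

a₀ = ⌊√372⌋ = 19.
With m₀=0, d₀=1 and mₖ₊₁ = dₖaₖ − mₖ, dₖ₊₁ = (n − mₖ₊₁²)/dₖ, aₖ₊₁ = ⌊(a₀+mₖ₊₁)/dₖ₊₁⌋:
  k=1: m=19, d=11, a=3
  k=2: m=14, d=16, a=2
  k=3: m=18, d=3, a=12
  k=4: m=18, d=16, a=2
  k=5: m=14, d=11, a=3
  k=6: m=19, d=1, a=38
d=1 and a=2a₀=38 at k=6, so the next step gives (m, d) = (19, 11) again — its k=1 value — and the period has length 6.

[19; 3, 2, 12, 2, 3, 38]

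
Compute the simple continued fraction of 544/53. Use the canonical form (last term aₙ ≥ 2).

[10; 3, 1, 3, 1, 2]

544 = 10*53 + 14
53 = 3*14 + 11
14 = 1*11 + 3
11 = 3*3 + 2
3 = 1*2 + 1
2 = 2*1 + 0  (stop)
So 544/53 = [10; 3, 1, 3, 1, 2].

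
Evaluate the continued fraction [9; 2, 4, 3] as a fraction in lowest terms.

274/29

Using pₖ = aₖpₖ₋₁ + pₖ₋₂ and qₖ = aₖqₖ₋₁ + qₖ₋₂:
  k=0: a=9, p=9, q=1
  k=1: a=2, p=19, q=2
  k=2: a=4, p=85, q=9
  k=3: a=3, p=274, q=29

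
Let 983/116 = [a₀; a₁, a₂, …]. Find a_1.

983 = 8·116 + 55   →  a_0 = 8
116 = 2·55 + 6   →  a_1 = 2

2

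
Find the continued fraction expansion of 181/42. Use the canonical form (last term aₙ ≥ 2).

181 = 4*42 + 13
42 = 3*13 + 3
13 = 4*3 + 1
3 = 3*1 + 0  (stop)
So 181/42 = [4; 3, 4, 3].

[4; 3, 4, 3]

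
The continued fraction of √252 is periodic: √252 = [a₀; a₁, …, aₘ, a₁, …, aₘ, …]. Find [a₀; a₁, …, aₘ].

a₀ = ⌊√252⌋ = 15.
With m₀=0, d₀=1 and mₖ₊₁ = dₖaₖ − mₖ, dₖ₊₁ = (n − mₖ₊₁²)/dₖ, aₖ₊₁ = ⌊(a₀+mₖ₊₁)/dₖ₊₁⌋:
  k=1: m=15, d=27, a=1
  k=2: m=12, d=4, a=6
  k=3: m=12, d=27, a=1
  k=4: m=15, d=1, a=30
d=1 and a=2a₀=30 at k=4, so the next step gives (m, d) = (15, 27) again — its k=1 value — and the period has length 4.

[15; 1, 6, 1, 30]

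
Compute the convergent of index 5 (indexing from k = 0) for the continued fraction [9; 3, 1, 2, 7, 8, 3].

6110/659

Using pₖ = aₖpₖ₋₁ + pₖ₋₂, qₖ = aₖqₖ₋₁ + qₖ₋₂ (with p₋₁=1, p₋₂=0, q₋₁=0, q₋₂=1):
  k=0: a=9, p=9, q=1
  k=1: a=3, p=28, q=3
  k=2: a=1, p=37, q=4
  k=3: a=2, p=102, q=11
  k=4: a=7, p=751, q=81
  k=5: a=8, p=6110, q=659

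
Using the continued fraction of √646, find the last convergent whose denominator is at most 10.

127/5

√646 = [25; 2, 2, 2, 50, …] (period length 4).
Convergents:
  p_0/q_0 = 25/1
  p_1/q_1 = 51/2
  p_2/q_2 = 127/5
  p_3/q_3 = 305/12
q_2 = 5 ≤ 10 < 12 = q_3, so the answer is 127/5.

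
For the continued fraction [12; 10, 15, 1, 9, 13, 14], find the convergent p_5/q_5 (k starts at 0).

253615/20961

Using pₖ = aₖpₖ₋₁ + pₖ₋₂, qₖ = aₖqₖ₋₁ + qₖ₋₂ (with p₋₁=1, p₋₂=0, q₋₁=0, q₋₂=1):
  k=0: a=12, p=12, q=1
  k=1: a=10, p=121, q=10
  k=2: a=15, p=1827, q=151
  k=3: a=1, p=1948, q=161
  k=4: a=9, p=19359, q=1600
  k=5: a=13, p=253615, q=20961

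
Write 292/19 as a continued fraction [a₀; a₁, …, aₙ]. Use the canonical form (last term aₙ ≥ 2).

292 = 15·19 + 7
19 = 2·7 + 5
7 = 1·5 + 2
5 = 2·2 + 1
2 = 2·1 + 0  (stop)
So 292/19 = [15; 2, 1, 2, 2].

[15; 2, 1, 2, 2]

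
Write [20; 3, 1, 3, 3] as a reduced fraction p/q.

993/49

Using pₖ = aₖpₖ₋₁ + pₖ₋₂ and qₖ = aₖqₖ₋₁ + qₖ₋₂:
  k=0: a=20, p=20, q=1
  k=1: a=3, p=61, q=3
  k=2: a=1, p=81, q=4
  k=3: a=3, p=304, q=15
  k=4: a=3, p=993, q=49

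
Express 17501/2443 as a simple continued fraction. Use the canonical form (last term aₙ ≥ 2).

17501 = 7*2443 + 400
2443 = 6*400 + 43
400 = 9*43 + 13
43 = 3*13 + 4
13 = 3*4 + 1
4 = 4*1 + 0  (stop)
So 17501/2443 = [7; 6, 9, 3, 3, 4].

[7; 6, 9, 3, 3, 4]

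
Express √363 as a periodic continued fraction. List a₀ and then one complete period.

a₀ = ⌊√363⌋ = 19.
With m₀=0, d₀=1 and mₖ₊₁ = dₖaₖ − mₖ, dₖ₊₁ = (n − mₖ₊₁²)/dₖ, aₖ₊₁ = ⌊(a₀+mₖ₊₁)/dₖ₊₁⌋:
  k=1: m=19, d=2, a=19
  k=2: m=19, d=1, a=38
d=1 and a=2a₀=38 at k=2, so the next step gives (m, d) = (19, 2) again — its k=1 value — and the period has length 2.

[19; 19, 38]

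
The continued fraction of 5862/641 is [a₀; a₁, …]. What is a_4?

3

5862 = 9·641 + 93   →  a_0 = 9
641 = 6·93 + 83   →  a_1 = 6
93 = 1·83 + 10   →  a_2 = 1
83 = 8·10 + 3   →  a_3 = 8
10 = 3·3 + 1   →  a_4 = 3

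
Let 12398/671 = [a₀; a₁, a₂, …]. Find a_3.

3

12398 = 18·671 + 320   →  a_0 = 18
671 = 2·320 + 31   →  a_1 = 2
320 = 10·31 + 10   →  a_2 = 10
31 = 3·10 + 1   →  a_3 = 3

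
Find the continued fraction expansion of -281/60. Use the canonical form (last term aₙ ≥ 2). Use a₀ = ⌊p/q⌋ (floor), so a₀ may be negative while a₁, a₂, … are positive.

-281 = -5·60 + 19
60 = 3·19 + 3
19 = 6·3 + 1
3 = 3·1 + 0  (stop)
So -281/60 = [-5; 3, 6, 3].

[-5; 3, 6, 3]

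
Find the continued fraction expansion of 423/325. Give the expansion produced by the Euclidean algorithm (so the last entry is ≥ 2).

423 = 1*325 + 98
325 = 3*98 + 31
98 = 3*31 + 5
31 = 6*5 + 1
5 = 5*1 + 0  (stop)
So 423/325 = [1; 3, 3, 6, 5].

[1; 3, 3, 6, 5]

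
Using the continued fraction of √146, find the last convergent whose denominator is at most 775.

3492/289

√146 = [12; 12, 24, …] (period length 2).
Convergents:
  p_0/q_0 = 12/1
  p_1/q_1 = 145/12
  p_2/q_2 = 3492/289
  p_3/q_3 = 42049/3480
q_2 = 289 ≤ 775 < 3480 = q_3, so the answer is 3492/289.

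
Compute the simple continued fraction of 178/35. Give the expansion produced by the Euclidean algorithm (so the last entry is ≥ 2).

[5; 11, 1, 2]

178 = 5×35 + 3
35 = 11×3 + 2
3 = 1×2 + 1
2 = 2×1 + 0  (stop)
So 178/35 = [5; 11, 1, 2].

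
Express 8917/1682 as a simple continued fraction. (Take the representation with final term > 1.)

[5; 3, 3, 6, 1, 2, 2, 3]

8917 = 5*1682 + 507
1682 = 3*507 + 161
507 = 3*161 + 24
161 = 6*24 + 17
24 = 1*17 + 7
17 = 2*7 + 3
7 = 2*3 + 1
3 = 3*1 + 0  (stop)
So 8917/1682 = [5; 3, 3, 6, 1, 2, 2, 3].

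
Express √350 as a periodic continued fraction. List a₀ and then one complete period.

[18; 1, 2, 2, 2, 1, 36]

a₀ = ⌊√350⌋ = 18.
With m₀=0, d₀=1 and mₖ₊₁ = dₖaₖ − mₖ, dₖ₊₁ = (n − mₖ₊₁²)/dₖ, aₖ₊₁ = ⌊(a₀+mₖ₊₁)/dₖ₊₁⌋:
  k=1: m=18, d=26, a=1
  k=2: m=8, d=11, a=2
  k=3: m=14, d=14, a=2
  k=4: m=14, d=11, a=2
  k=5: m=8, d=26, a=1
  k=6: m=18, d=1, a=36
d=1 and a=2a₀=36 at k=6, so the next step gives (m, d) = (18, 26) again — its k=1 value — and the period has length 6.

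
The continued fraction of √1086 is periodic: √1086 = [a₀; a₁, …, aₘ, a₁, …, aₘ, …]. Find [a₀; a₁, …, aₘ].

a₀ = ⌊√1086⌋ = 32.
With m₀=0, d₀=1 and mₖ₊₁ = dₖaₖ − mₖ, dₖ₊₁ = (n − mₖ₊₁²)/dₖ, aₖ₊₁ = ⌊(a₀+mₖ₊₁)/dₖ₊₁⌋:
  k=1: m=32, d=62, a=1
  k=2: m=30, d=3, a=20
  k=3: m=30, d=62, a=1
  k=4: m=32, d=1, a=64
d=1 and a=2a₀=64 at k=4, so the next step gives (m, d) = (32, 62) again — its k=1 value — and the period has length 4.

[32; 1, 20, 1, 64]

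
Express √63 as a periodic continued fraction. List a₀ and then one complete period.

a₀ = ⌊√63⌋ = 7.
With m₀=0, d₀=1 and mₖ₊₁ = dₖaₖ − mₖ, dₖ₊₁ = (n − mₖ₊₁²)/dₖ, aₖ₊₁ = ⌊(a₀+mₖ₊₁)/dₖ₊₁⌋:
  k=1: m=7, d=14, a=1
  k=2: m=7, d=1, a=14
d=1 and a=2a₀=14 at k=2, so the next step gives (m, d) = (7, 14) again — its k=1 value — and the period has length 2.

[7; 1, 14]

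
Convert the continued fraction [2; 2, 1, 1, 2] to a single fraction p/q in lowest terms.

31/13

Using pₖ = aₖpₖ₋₁ + pₖ₋₂ and qₖ = aₖqₖ₋₁ + qₖ₋₂:
  k=0: a=2, p=2, q=1
  k=1: a=2, p=5, q=2
  k=2: a=1, p=7, q=3
  k=3: a=1, p=12, q=5
  k=4: a=2, p=31, q=13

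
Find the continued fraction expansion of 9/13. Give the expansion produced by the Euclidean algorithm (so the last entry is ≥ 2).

[0; 1, 2, 4]

9 = 0×13 + 9
13 = 1×9 + 4
9 = 2×4 + 1
4 = 4×1 + 0  (stop)
So 9/13 = [0; 1, 2, 4].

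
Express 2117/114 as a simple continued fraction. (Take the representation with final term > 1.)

[18; 1, 1, 3, 16]

2117 = 18×114 + 65
114 = 1×65 + 49
65 = 1×49 + 16
49 = 3×16 + 1
16 = 16×1 + 0  (stop)
So 2117/114 = [18; 1, 1, 3, 16].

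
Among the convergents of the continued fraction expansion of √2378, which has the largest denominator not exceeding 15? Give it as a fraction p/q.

634/13

√2378 = [48; 1, 3, 3, 1, 96, …] (period length 5).
Convergents:
  p_0/q_0 = 48/1
  p_1/q_1 = 49/1
  p_2/q_2 = 195/4
  p_3/q_3 = 634/13
  p_4/q_4 = 829/17
q_3 = 13 ≤ 15 < 17 = q_4, so the answer is 634/13.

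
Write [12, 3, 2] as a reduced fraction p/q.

Using pₖ = aₖpₖ₋₁ + pₖ₋₂ and qₖ = aₖqₖ₋₁ + qₖ₋₂:
  k=0: a=12, p=12, q=1
  k=1: a=3, p=37, q=3
  k=2: a=2, p=86, q=7

86/7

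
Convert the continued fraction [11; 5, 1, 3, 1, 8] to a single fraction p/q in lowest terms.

2849/255

Fold from the inside: start with 8/1.
  1 + 1/8 = 9/8
  3 + 8/9 = 35/9
  1 + 9/35 = 44/35
  5 + 35/44 = 255/44
  11 + 44/255 = 2849/255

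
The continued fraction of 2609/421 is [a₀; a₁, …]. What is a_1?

2609 = 6·421 + 83   →  a_0 = 6
421 = 5·83 + 6   →  a_1 = 5

5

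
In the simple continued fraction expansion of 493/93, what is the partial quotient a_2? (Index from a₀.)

3

493 = 5·93 + 28   →  a_0 = 5
93 = 3·28 + 9   →  a_1 = 3
28 = 3·9 + 1   →  a_2 = 3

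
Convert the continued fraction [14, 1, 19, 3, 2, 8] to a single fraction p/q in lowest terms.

17896/1197

Using pₖ = aₖpₖ₋₁ + pₖ₋₂ and qₖ = aₖqₖ₋₁ + qₖ₋₂:
  k=0: a=14, p=14, q=1
  k=1: a=1, p=15, q=1
  k=2: a=19, p=299, q=20
  k=3: a=3, p=912, q=61
  k=4: a=2, p=2123, q=142
  k=5: a=8, p=17896, q=1197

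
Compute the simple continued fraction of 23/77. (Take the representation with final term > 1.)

23 = 0·77 + 23
77 = 3·23 + 8
23 = 2·8 + 7
8 = 1·7 + 1
7 = 7·1 + 0  (stop)
So 23/77 = [0; 3, 2, 1, 7].

[0; 3, 2, 1, 7]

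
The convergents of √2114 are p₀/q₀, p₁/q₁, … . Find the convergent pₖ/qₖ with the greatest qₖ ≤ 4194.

√2114 = [45; 1, 44, 1, 90, …] (period length 4).
Convergents:
  p_0/q_0 = 45/1
  p_1/q_1 = 46/1
  p_2/q_2 = 2069/45
  p_3/q_3 = 2115/46
  p_4/q_4 = 192419/4185
  p_5/q_5 = 194534/4231
q_4 = 4185 ≤ 4194 < 4231 = q_5, so the answer is 192419/4185.

192419/4185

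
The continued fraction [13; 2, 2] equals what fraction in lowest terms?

Using pₖ = aₖpₖ₋₁ + pₖ₋₂ and qₖ = aₖqₖ₋₁ + qₖ₋₂:
  k=0: a=13, p=13, q=1
  k=1: a=2, p=27, q=2
  k=2: a=2, p=67, q=5

67/5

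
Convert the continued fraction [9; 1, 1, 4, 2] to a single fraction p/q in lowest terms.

191/20

Fold from the inside: start with 2/1.
  4 + 1/2 = 9/2
  1 + 2/9 = 11/9
  1 + 9/11 = 20/11
  9 + 11/20 = 191/20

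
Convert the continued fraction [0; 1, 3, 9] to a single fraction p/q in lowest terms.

28/37

Using pₖ = aₖpₖ₋₁ + pₖ₋₂ and qₖ = aₖqₖ₋₁ + qₖ₋₂:
  k=0: a=0, p=0, q=1
  k=1: a=1, p=1, q=1
  k=2: a=3, p=3, q=4
  k=3: a=9, p=28, q=37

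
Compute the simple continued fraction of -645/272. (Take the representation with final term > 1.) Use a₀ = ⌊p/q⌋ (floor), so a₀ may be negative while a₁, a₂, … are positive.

-645 = -3·272 + 171
272 = 1·171 + 101
171 = 1·101 + 70
101 = 1·70 + 31
70 = 2·31 + 8
31 = 3·8 + 7
8 = 1·7 + 1
7 = 7·1 + 0  (stop)
So -645/272 = [-3; 1, 1, 1, 2, 3, 1, 7].

[-3; 1, 1, 1, 2, 3, 1, 7]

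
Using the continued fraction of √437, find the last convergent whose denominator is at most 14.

√437 = [20; 1, 9, 2, 9, 1, 40, …] (period length 6).
Convergents:
  p_0/q_0 = 20/1
  p_1/q_1 = 21/1
  p_2/q_2 = 209/10
  p_3/q_3 = 439/21
q_2 = 10 ≤ 14 < 21 = q_3, so the answer is 209/10.

209/10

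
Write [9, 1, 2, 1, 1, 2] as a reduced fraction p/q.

175/18

Fold from the inside: start with 2/1.
  1 + 1/2 = 3/2
  1 + 2/3 = 5/3
  2 + 3/5 = 13/5
  1 + 5/13 = 18/13
  9 + 13/18 = 175/18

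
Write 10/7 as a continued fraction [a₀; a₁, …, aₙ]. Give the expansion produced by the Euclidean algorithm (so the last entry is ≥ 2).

10 = 1×7 + 3
7 = 2×3 + 1
3 = 3×1 + 0  (stop)
So 10/7 = [1; 2, 3].

[1; 2, 3]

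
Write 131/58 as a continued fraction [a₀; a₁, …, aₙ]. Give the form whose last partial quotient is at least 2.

131 = 2*58 + 15
58 = 3*15 + 13
15 = 1*13 + 2
13 = 6*2 + 1
2 = 2*1 + 0  (stop)
So 131/58 = [2; 3, 1, 6, 2].

[2; 3, 1, 6, 2]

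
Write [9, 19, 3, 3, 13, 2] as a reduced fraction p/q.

48219/5327

Fold from the inside: start with 2/1.
  13 + 1/2 = 27/2
  3 + 2/27 = 83/27
  3 + 27/83 = 276/83
  19 + 83/276 = 5327/276
  9 + 276/5327 = 48219/5327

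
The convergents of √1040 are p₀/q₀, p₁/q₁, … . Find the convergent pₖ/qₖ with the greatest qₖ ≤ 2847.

33281/1032

√1040 = [32; 4, 64, …] (period length 2).
Convergents:
  p_0/q_0 = 32/1
  p_1/q_1 = 129/4
  p_2/q_2 = 8288/257
  p_3/q_3 = 33281/1032
  p_4/q_4 = 2138272/66305
q_3 = 1032 ≤ 2847 < 66305 = q_4, so the answer is 33281/1032.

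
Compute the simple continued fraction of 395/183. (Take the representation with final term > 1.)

[2; 6, 3, 4, 2]

395 = 2·183 + 29
183 = 6·29 + 9
29 = 3·9 + 2
9 = 4·2 + 1
2 = 2·1 + 0  (stop)
So 395/183 = [2; 6, 3, 4, 2].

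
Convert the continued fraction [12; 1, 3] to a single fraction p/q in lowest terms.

51/4

Using pₖ = aₖpₖ₋₁ + pₖ₋₂ and qₖ = aₖqₖ₋₁ + qₖ₋₂:
  k=0: a=12, p=12, q=1
  k=1: a=1, p=13, q=1
  k=2: a=3, p=51, q=4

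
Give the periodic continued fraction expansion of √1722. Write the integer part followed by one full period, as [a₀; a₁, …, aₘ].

[41; 2, 82]

a₀ = ⌊√1722⌋ = 41.
With m₀=0, d₀=1 and mₖ₊₁ = dₖaₖ − mₖ, dₖ₊₁ = (n − mₖ₊₁²)/dₖ, aₖ₊₁ = ⌊(a₀+mₖ₊₁)/dₖ₊₁⌋:
  k=1: m=41, d=41, a=2
  k=2: m=41, d=1, a=82
d=1 and a=2a₀=82 at k=2, so the next step gives (m, d) = (41, 41) again — its k=1 value — and the period has length 2.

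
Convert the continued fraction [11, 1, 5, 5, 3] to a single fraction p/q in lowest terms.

Using pₖ = aₖpₖ₋₁ + pₖ₋₂ and qₖ = aₖqₖ₋₁ + qₖ₋₂:
  k=0: a=11, p=11, q=1
  k=1: a=1, p=12, q=1
  k=2: a=5, p=71, q=6
  k=3: a=5, p=367, q=31
  k=4: a=3, p=1172, q=99

1172/99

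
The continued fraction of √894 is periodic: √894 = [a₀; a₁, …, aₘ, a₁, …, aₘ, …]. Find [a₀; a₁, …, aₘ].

a₀ = ⌊√894⌋ = 29.
With m₀=0, d₀=1 and mₖ₊₁ = dₖaₖ − mₖ, dₖ₊₁ = (n − mₖ₊₁²)/dₖ, aₖ₊₁ = ⌊(a₀+mₖ₊₁)/dₖ₊₁⌋:
  k=1: m=29, d=53, a=1
  k=2: m=24, d=6, a=8
  k=3: m=24, d=53, a=1
  k=4: m=29, d=1, a=58
d=1 and a=2a₀=58 at k=4, so the next step gives (m, d) = (29, 53) again — its k=1 value — and the period has length 4.

[29; 1, 8, 1, 58]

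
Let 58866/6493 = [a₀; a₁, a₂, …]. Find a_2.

7

58866 = 9·6493 + 429   →  a_0 = 9
6493 = 15·429 + 58   →  a_1 = 15
429 = 7·58 + 23   →  a_2 = 7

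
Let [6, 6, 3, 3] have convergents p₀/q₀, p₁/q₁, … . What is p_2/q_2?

117/19

Using pₖ = aₖpₖ₋₁ + pₖ₋₂, qₖ = aₖqₖ₋₁ + qₖ₋₂ (with p₋₁=1, p₋₂=0, q₋₁=0, q₋₂=1):
  k=0: a=6, p=6, q=1
  k=1: a=6, p=37, q=6
  k=2: a=3, p=117, q=19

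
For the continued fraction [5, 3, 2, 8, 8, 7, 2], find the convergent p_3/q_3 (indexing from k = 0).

312/59

Using pₖ = aₖpₖ₋₁ + pₖ₋₂, qₖ = aₖqₖ₋₁ + qₖ₋₂ (with p₋₁=1, p₋₂=0, q₋₁=0, q₋₂=1):
  k=0: a=5, p=5, q=1
  k=1: a=3, p=16, q=3
  k=2: a=2, p=37, q=7
  k=3: a=8, p=312, q=59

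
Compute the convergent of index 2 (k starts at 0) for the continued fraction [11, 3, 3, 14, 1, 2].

Using pₖ = aₖpₖ₋₁ + pₖ₋₂, qₖ = aₖqₖ₋₁ + qₖ₋₂ (with p₋₁=1, p₋₂=0, q₋₁=0, q₋₂=1):
  k=0: a=11, p=11, q=1
  k=1: a=3, p=34, q=3
  k=2: a=3, p=113, q=10

113/10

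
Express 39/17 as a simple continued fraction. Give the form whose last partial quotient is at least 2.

[2; 3, 2, 2]

39 = 2·17 + 5
17 = 3·5 + 2
5 = 2·2 + 1
2 = 2·1 + 0  (stop)
So 39/17 = [2; 3, 2, 2].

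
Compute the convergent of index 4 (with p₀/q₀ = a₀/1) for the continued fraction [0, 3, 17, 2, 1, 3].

52/159

Using pₖ = aₖpₖ₋₁ + pₖ₋₂, qₖ = aₖqₖ₋₁ + qₖ₋₂ (with p₋₁=1, p₋₂=0, q₋₁=0, q₋₂=1):
  k=0: a=0, p=0, q=1
  k=1: a=3, p=1, q=3
  k=2: a=17, p=17, q=52
  k=3: a=2, p=35, q=107
  k=4: a=1, p=52, q=159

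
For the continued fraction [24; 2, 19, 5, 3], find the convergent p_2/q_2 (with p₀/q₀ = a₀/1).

955/39

Using pₖ = aₖpₖ₋₁ + pₖ₋₂, qₖ = aₖqₖ₋₁ + qₖ₋₂ (with p₋₁=1, p₋₂=0, q₋₁=0, q₋₂=1):
  k=0: a=24, p=24, q=1
  k=1: a=2, p=49, q=2
  k=2: a=19, p=955, q=39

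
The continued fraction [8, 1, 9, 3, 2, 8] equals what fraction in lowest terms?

5404/607

Using pₖ = aₖpₖ₋₁ + pₖ₋₂ and qₖ = aₖqₖ₋₁ + qₖ₋₂:
  k=0: a=8, p=8, q=1
  k=1: a=1, p=9, q=1
  k=2: a=9, p=89, q=10
  k=3: a=3, p=276, q=31
  k=4: a=2, p=641, q=72
  k=5: a=8, p=5404, q=607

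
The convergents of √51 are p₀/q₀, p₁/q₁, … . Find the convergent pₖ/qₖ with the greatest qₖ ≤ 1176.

√51 = [7; 7, 14, …] (period length 2).
Convergents:
  p_0/q_0 = 7/1
  p_1/q_1 = 50/7
  p_2/q_2 = 707/99
  p_3/q_3 = 4999/700
  p_4/q_4 = 70693/9899
q_3 = 700 ≤ 1176 < 9899 = q_4, so the answer is 4999/700.

4999/700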